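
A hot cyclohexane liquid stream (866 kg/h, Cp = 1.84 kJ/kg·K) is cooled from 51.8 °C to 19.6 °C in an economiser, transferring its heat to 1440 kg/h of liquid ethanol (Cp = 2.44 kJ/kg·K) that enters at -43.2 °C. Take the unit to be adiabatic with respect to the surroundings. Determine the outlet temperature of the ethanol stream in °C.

Heat released by hot stream: Q = 866 × 1.84 × (51.8 − 19.6) = 51309 kJ/h
Energy balance on cold side (adiabatic exchanger): Q = ṁ_c·Cp_c·(T_c,out − T_c,in)
T_c,out = -43.2 + 51309/(1440 × 2.44) = -28.597 °C

T_c,out = -28.6 °C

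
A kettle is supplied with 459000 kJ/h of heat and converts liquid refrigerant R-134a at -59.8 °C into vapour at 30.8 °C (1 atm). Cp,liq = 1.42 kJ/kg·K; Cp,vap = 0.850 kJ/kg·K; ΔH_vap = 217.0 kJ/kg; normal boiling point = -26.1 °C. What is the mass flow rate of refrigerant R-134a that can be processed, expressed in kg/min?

ṁ = 24.4 kg/min

Δh = 1.42×(-26.1−-59.8) + 217.0 + 0.850×(30.8−-26.1) = 313.22 kJ/kg
Q = 459000 kJ/h = 127.5 kJ/s = 7650 kJ/min
ṁ = Q/Δh = 7650 / 313.22 = 24.424 kg/min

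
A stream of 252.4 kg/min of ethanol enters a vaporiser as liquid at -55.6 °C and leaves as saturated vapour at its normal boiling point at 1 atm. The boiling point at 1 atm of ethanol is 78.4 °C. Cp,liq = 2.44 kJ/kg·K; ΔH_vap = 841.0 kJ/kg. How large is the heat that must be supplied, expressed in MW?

Q = 4.91 MW

liquid -55.6→78.4 °C: 326.96 kJ/kg
vaporisation at 78.4 °C: 841 kJ/kg
Δh = 326.96 + 841 = 1168 kJ/kg
Q = ṁ·Δh = 252.4 kg/min × 1168 kJ/kg = 294790 kJ/min
|Q| = 4913.2 kW = 4.9132 MW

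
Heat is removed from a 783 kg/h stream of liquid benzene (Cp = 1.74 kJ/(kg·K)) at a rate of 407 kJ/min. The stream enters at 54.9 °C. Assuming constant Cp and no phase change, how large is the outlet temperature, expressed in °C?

T_out = 37.0 °C

Q = 407 kJ/min = 24420 kJ/h
ΔT = Q/(ṁ·Cp) = 24420/(783×1.74) = 17.924 K
T_out = 54.9 − 17.924 = 36.976 °C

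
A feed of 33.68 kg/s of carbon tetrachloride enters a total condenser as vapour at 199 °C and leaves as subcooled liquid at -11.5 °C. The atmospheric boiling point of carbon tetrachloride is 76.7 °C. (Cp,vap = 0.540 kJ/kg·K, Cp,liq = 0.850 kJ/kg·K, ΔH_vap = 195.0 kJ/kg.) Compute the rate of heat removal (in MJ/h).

Q_c = 40700 MJ/h

vapour 199→76.7 °C: -66.042 kJ/kg
condensation at 76.7 °C: -195 kJ/kg
liquid 76.7→-11.5 °C: -74.97 kJ/kg
Δh = -66.042 + -195 + -74.97 = -336.01 kJ/kg
Q = ṁ·Δh = 33.68 kg/s × -336.01 kJ/kg = -11317 kJ/s
|Q| = 11317 kW = 40741 MJ/h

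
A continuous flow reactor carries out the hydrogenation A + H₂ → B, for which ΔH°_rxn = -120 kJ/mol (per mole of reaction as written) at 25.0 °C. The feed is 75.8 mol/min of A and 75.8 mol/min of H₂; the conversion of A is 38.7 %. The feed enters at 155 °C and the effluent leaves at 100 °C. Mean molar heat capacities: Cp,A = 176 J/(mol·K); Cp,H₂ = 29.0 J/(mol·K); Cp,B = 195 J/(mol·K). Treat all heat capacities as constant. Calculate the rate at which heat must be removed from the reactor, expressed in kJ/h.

Extent of reaction ξ = 0.387 × 75.8 = 29.335 mol/min
Reaction term: ξ·ΔH°_rxn = 29.335 × -120 = -3520.2 kJ/min
Sensible, feed 155→25 °C: -2020.1 kJ/min
Outlet flows (mol/min): A 46.465, H₂ 46.465, B 29.335
Sensible, products 25→100 °C: 1143.4 kJ/min
Q = ΔH = -4396.8 kJ/min = -73.28 kW
Heat removed = 263810 kJ/h

Q_out = 264000 kJ/h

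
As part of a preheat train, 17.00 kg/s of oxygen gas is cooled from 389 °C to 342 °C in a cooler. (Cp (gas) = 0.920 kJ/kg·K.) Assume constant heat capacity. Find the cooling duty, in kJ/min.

Q = ṁ·Cp·ΔT = 17.00 × 0.920 × (342 − 389) = -735.08 kJ/s
Cooling duty = 44105 kJ/min

Q_c = 44100 kJ/min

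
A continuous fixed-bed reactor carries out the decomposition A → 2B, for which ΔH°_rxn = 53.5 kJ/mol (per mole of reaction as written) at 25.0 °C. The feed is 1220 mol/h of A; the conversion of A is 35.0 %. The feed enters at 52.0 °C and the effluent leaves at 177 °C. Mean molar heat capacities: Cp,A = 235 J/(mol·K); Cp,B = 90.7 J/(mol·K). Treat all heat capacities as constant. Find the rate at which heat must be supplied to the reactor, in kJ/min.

Q_in = 920 kJ/min

Extent of reaction ξ = 0.350 × 1220 = 427 mol/h
Reaction term: ξ·ΔH°_rxn = 427 × 53.5 = 22844 kJ/h
Sensible, feed 52.0→25 °C: -7740.9 kJ/h
Outlet flows (mol/h): A 793, B 854
Sensible, products 25→177 °C: 40100 kJ/h
Q = ΔH = 55203 kJ/h = 15.334 kW
Heat supplied = 920.05 kJ/min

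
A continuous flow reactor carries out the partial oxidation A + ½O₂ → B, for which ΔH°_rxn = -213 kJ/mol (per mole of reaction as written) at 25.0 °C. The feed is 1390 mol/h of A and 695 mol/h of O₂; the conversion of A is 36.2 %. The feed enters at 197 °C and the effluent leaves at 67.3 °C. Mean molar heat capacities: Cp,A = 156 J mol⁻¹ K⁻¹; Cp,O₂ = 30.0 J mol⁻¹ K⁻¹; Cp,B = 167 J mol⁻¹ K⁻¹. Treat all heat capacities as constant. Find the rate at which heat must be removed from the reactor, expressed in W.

Extent of reaction ξ = 0.362 × 1390 = 503.18 mol/h
Reaction term: ξ·ΔH°_rxn = 503.18 × -213 = -107180 kJ/h
Sensible, feed 197→25 °C: -40883 kJ/h
Outlet flows (mol/h): A 886.82, O₂ 443.41, B 503.18
Sensible, products 25→67.3 °C: 9969.1 kJ/h
Q = ΔH = -138090 kJ/h = -38.359 kW
Heat removed = 38359 W

Q_out = 38400 W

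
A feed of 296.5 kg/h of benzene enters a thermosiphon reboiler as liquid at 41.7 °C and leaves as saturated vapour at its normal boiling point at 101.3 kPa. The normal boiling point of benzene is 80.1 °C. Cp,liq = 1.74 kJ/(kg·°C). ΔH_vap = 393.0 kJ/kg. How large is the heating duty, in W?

Q = 37900 W

liquid 41.7→80.1 °C: 66.816 kJ/kg
vaporisation at 80.1 °C: 393 kJ/kg
Δh = 66.816 + 393 = 459.82 kJ/kg
Q = ṁ·Δh = 296.5 kg/h × 459.82 kJ/kg = 136340 kJ/h
|Q| = 37.871 kW = 37871 W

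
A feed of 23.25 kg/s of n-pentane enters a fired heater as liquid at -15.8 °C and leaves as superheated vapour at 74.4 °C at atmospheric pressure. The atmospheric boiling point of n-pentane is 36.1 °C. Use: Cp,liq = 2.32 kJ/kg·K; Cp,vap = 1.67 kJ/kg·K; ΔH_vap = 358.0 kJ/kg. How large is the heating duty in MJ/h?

Q = 45400 MJ/h

liquid -15.8→36.1 °C: 120.41 kJ/kg
vaporisation at 36.1 °C: 358 kJ/kg
vapour 36.1→74.4 °C: 63.961 kJ/kg
Δh = 120.41 + 358 + 63.961 = 542.37 kJ/kg
Q = ṁ·Δh = 23.25 kg/s × 542.37 kJ/kg = 12610 kJ/s
|Q| = 12610 kW = 45396 MJ/h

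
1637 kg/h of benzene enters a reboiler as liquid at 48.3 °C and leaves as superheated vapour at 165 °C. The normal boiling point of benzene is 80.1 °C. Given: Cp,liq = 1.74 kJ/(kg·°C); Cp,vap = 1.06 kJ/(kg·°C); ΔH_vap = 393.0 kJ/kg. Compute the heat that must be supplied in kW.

Q = 245 kW

liquid 48.3→80.1 °C: 55.332 kJ/kg
vaporisation at 80.1 °C: 393 kJ/kg
vapour 80.1→165 °C: 89.994 kJ/kg
Δh = 55.332 + 393 + 89.994 = 538.33 kJ/kg
Q = ṁ·Δh = 1637 kg/h × 538.33 kJ/kg = 881240 kJ/h
|Q| = 244.79 kW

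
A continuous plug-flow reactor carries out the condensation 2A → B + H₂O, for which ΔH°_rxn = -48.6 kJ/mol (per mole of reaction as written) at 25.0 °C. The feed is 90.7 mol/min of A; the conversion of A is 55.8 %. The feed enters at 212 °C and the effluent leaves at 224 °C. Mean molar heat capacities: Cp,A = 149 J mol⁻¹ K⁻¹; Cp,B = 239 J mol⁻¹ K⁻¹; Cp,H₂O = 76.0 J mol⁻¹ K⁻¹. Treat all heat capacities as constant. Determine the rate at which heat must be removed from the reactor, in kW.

Extent of reaction ξ = 0.558 × 90.7 / 2 = 25.305 mol/min
Reaction term: ξ·ΔH°_rxn = 25.305 × -48.6 = -1229.8 kJ/min
Sensible, feed 212→25 °C: -2527.2 kJ/min
Outlet flows (mol/min): A 40.089, B 25.305, H₂O 25.305
Sensible, products 25→224 °C: 2775 kJ/min
Q = ΔH = -982.06 kJ/min = -16.368 kW
Heat removed = 16.368 kW

Q_out = 16.4 kW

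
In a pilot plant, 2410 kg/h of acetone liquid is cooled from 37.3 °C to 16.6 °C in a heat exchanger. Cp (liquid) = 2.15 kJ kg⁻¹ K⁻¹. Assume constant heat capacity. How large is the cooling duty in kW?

Q = ṁ·Cp·ΔT = 2410 × 2.15 × (16.6 − 37.3) = -107260 kJ/h
Converting: 107260 / 3600 s = 29.794 kW

Q_c = 29.8 kW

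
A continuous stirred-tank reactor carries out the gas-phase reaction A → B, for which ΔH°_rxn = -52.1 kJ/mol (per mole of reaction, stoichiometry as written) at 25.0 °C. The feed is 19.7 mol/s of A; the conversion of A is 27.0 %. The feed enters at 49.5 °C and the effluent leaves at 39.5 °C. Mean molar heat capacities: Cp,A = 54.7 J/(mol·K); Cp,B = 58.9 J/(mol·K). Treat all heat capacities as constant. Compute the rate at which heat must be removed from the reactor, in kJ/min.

Q_out = 17300 kJ/min

Extent of reaction ξ = 0.270 × 19.7 = 5.319 mol/s
Reaction term: ξ·ΔH°_rxn = 5.319 × -52.1 = -277.12 kJ/s
Sensible, feed 49.5→25 °C: -26.401 kJ/s
Outlet flows (mol/s): A 14.381, B 5.319
Sensible, products 25→39.5 °C: 15.949 kJ/s
Q = ΔH = -287.57 kJ/s = -287.57 kW
Heat removed = 17254 kJ/min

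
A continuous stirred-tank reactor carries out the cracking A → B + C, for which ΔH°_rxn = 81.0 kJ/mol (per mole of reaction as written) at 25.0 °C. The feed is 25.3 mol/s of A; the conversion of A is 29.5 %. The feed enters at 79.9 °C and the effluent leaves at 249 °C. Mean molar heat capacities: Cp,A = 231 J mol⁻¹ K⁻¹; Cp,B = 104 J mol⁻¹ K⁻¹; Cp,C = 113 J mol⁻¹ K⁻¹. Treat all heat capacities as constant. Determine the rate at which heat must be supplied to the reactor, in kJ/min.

Q_in = 94200 kJ/min

Extent of reaction ξ = 0.295 × 25.3 = 7.4635 mol/s
Reaction term: ξ·ΔH°_rxn = 7.4635 × 81.0 = 604.54 kJ/s
Sensible, feed 79.9→25 °C: -320.85 kJ/s
Outlet flows (mol/s): A 17.837, B 7.4635, C 7.4635
Sensible, products 25→249 °C: 1285.7 kJ/s
Q = ΔH = 1569.4 kJ/s = 1569.4 kW
Heat supplied = 94165 kJ/min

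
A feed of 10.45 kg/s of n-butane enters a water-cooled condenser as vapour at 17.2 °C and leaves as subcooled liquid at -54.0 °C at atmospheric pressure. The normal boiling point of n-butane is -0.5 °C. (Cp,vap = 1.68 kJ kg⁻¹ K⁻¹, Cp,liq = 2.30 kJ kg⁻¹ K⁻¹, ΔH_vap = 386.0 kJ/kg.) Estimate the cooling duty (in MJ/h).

vapour 17.2→-0.5 °C: -29.736 kJ/kg
condensation at -0.5 °C: -386 kJ/kg
liquid -0.5→-54.0 °C: -123.05 kJ/kg
Δh = -29.736 + -386 + -123.05 = -538.79 kJ/kg
Q = ṁ·Δh = 10.45 kg/s × -538.79 kJ/kg = -5630.3 kJ/s
|Q| = 5630.3 kW = 20269 MJ/h

Q_c = 20300 MJ/h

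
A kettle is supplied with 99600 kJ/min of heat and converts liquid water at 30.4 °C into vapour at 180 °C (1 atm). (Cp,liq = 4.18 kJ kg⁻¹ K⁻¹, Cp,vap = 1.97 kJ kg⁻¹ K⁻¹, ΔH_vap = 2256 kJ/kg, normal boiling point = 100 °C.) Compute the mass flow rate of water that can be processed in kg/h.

Δh = 4.18×(100−30.4) + 2256 + 1.97×(180−100) = 2704.5 kJ/kg
Q = 99600 kJ/min = 1660 kJ/s = 5.976e+06 kJ/h
ṁ = Q/Δh = 5.976e+06 / 2704.5 = 2209.6 kg/h

ṁ = 2210 kg/h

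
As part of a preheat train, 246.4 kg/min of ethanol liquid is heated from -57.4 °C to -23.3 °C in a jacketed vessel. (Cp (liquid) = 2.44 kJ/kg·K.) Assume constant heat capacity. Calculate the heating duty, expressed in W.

Q = 342000 W

Q = ṁ·Cp·ΔT = 246.4 × 2.44 × (-23.3 − -57.4) = 20501 kJ/min
Converting: 20501 / 60 s = 341.69 kW
Heating duty = 341690 W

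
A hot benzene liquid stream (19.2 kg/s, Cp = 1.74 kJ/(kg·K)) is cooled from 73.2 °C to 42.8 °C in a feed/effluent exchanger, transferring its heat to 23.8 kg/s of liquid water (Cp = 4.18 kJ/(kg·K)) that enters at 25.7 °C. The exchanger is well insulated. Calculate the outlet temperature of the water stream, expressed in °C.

T_c,out = 35.9 °C

Heat released by hot stream: Q = 19.2 × 1.74 × (73.2 − 42.8) = 1015.6 kJ/s
Energy balance on cold side (adiabatic exchanger): Q = ṁ_c·Cp_c·(T_c,out − T_c,in)
T_c,out = 25.7 + 1015.6/(23.8 × 4.18) = 35.909 °C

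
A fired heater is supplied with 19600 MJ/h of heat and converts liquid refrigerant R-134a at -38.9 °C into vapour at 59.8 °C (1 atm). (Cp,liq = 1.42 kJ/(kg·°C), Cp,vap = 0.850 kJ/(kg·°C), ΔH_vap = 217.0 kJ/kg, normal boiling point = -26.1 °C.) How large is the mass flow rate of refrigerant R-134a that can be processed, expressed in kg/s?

Δh = 1.42×(-26.1−-38.9) + 217.0 + 0.850×(59.8−-26.1) = 308.19 kJ/kg
Q = 19600 MJ/h = 5444.4 kJ/s = 5444.4 kJ/s
ṁ = Q/Δh = 5444.4 / 308.19 = 17.666 kg/s

ṁ = 17.7 kg/s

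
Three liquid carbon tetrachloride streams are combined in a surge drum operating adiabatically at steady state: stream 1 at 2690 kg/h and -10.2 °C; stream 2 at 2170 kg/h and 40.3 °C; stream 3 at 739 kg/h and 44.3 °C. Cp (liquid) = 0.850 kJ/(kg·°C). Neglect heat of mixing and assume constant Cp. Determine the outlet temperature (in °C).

T_out = 16.6 °C

Adiabatic, steady state ⇒ Σ ṁᵢCp,ᵢ(T_out − Tᵢ) = 0
T_out = Σ ṁᵢCp,ᵢTᵢ / Σ ṁᵢCp,ᵢ
      = 78838 / 4759.1 = 16.566 °C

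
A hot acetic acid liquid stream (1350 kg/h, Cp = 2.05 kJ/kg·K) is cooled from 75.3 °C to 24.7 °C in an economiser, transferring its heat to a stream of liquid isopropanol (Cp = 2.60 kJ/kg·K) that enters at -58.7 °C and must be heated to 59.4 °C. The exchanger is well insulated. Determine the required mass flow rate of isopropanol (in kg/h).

Heat released by hot stream: Q = 1350 × 2.05 × (75.3 − 24.7) = 140040 kJ/h
Energy balance on cold side (adiabatic exchanger): Q = ṁ_c·Cp_c·(T_c,out − T_c,in)
ṁ_c = 140040 / [2.60 × (59.4 − -58.7)] = 456.05 kg/h

ṁ_c = 456 kg/h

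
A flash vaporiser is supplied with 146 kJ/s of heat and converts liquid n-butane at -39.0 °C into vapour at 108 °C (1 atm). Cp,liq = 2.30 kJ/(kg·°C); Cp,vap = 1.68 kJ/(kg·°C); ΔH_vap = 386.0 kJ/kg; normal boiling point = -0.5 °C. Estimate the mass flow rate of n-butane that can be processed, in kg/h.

ṁ = 800 kg/h

Δh = 2.30×(-0.5−-39.0) + 386.0 + 1.68×(108−-0.5) = 656.83 kJ/kg
Q = 146 kJ/s = 146 kJ/s = 525600 kJ/h
ṁ = Q/Δh = 525600 / 656.83 = 800.21 kg/h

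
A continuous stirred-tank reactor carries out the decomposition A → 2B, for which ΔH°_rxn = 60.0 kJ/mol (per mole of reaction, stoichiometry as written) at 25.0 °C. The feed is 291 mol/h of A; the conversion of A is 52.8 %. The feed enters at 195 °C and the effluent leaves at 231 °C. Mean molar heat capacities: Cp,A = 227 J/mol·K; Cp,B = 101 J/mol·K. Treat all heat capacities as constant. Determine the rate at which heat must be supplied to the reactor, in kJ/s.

Q_in = 3.00 kJ/s

Extent of reaction ξ = 0.528 × 291 = 153.65 mol/h
Reaction term: ξ·ΔH°_rxn = 153.65 × 60.0 = 9218.9 kJ/h
Sensible, feed 195→25 °C: -11230 kJ/h
Outlet flows (mol/h): A 137.35, B 307.3
Sensible, products 25→231 °C: 12816 kJ/h
Q = ΔH = 10806 kJ/h = 3.0016 kW
Heat supplied = 3.0016 kJ/s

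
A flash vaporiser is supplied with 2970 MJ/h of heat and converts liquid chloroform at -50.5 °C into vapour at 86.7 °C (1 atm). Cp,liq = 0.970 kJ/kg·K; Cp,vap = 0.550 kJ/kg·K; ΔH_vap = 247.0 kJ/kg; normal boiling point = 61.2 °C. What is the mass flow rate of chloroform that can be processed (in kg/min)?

ṁ = 134 kg/min

Δh = 0.970×(61.2−-50.5) + 247.0 + 0.550×(86.7−61.2) = 369.37 kJ/kg
Q = 2970 MJ/h = 825 kJ/s = 49500 kJ/min
ṁ = Q/Δh = 49500 / 369.37 = 134.01 kg/min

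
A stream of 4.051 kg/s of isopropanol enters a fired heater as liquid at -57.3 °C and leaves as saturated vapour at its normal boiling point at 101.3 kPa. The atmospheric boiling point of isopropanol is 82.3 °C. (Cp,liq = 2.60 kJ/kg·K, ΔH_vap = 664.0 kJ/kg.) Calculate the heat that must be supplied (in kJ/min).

Q = 250000 kJ/min

liquid -57.3→82.3 °C: 362.96 kJ/kg
vaporisation at 82.3 °C: 664 kJ/kg
Δh = 362.96 + 664 = 1027 kJ/kg
Q = ṁ·Δh = 4.051 kg/s × 1027 kJ/kg = 4160.2 kJ/s
|Q| = 4160.2 kW = 249610 kJ/min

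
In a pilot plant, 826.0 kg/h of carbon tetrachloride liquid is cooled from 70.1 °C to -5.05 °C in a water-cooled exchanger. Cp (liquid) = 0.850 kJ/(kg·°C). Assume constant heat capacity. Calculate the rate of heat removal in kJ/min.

Q_c = 879 kJ/min

Q = ṁ·Cp·ΔT = 826.0 × 0.850 × (-5.05 − 70.1) = -52763 kJ/h
Converting: 52763 / 3600 s = 14.656 kW
Cooling duty = 879.38 kJ/min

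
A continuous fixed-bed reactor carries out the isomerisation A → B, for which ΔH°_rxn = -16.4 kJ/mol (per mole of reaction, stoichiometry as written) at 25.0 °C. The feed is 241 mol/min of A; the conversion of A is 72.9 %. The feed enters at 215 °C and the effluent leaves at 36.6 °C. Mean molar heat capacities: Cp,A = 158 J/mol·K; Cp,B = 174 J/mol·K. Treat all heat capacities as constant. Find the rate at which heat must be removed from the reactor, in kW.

Extent of reaction ξ = 0.729 × 241 = 175.69 mol/min
Reaction term: ξ·ΔH°_rxn = 175.69 × -16.4 = -2881.3 kJ/min
Sensible, feed 215→25 °C: -7234.8 kJ/min
Outlet flows (mol/min): A 65.311, B 175.69
Sensible, products 25→36.6 °C: 474.31 kJ/min
Q = ΔH = -9641.8 kJ/min = -160.7 kW
Heat removed = 160.7 kW

Q_out = 161 kW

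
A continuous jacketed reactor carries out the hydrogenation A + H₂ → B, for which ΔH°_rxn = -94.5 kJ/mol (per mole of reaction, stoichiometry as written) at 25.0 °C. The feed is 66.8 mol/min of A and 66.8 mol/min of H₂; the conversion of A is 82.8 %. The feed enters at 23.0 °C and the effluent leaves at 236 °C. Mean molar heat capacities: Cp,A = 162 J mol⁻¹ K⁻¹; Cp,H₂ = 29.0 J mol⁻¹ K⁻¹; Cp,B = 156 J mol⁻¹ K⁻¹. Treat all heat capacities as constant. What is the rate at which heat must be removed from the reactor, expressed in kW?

Extent of reaction ξ = 0.828 × 66.8 = 55.31 mol/min
Reaction term: ξ·ΔH°_rxn = 55.31 × -94.5 = -5226.8 kJ/min
Sensible, feed 23.0→25 °C: 25.518 kJ/min
Outlet flows (mol/min): A 11.49, H₂ 11.49, B 55.31
Sensible, products 25→236 °C: 2283.6 kJ/min
Q = ΔH = -2917.7 kJ/min = -48.628 kW
Heat removed = 48.628 kW

Q_out = 48.6 kW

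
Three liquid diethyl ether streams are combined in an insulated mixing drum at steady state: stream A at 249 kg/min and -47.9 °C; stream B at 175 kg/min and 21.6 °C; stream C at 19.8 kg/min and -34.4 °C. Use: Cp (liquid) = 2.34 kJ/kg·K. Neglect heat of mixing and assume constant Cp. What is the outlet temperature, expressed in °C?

Energy balance with Q = 0: Σ ṁᵢCp,ᵢ(T_out − Tᵢ) = 0
Σ ṁᵢCp,ᵢTᵢ = 249×2.34×-47.9 + 175×2.34×21.6 + 19.8×2.34×-34.4 = -20658
Σ ṁᵢCp,ᵢ = 249×2.34 + 175×2.34 + 19.8×2.34 = 1038.5
T_out = -20658 / 1038.5 = -19.892 °C

T_out = -19.9 °C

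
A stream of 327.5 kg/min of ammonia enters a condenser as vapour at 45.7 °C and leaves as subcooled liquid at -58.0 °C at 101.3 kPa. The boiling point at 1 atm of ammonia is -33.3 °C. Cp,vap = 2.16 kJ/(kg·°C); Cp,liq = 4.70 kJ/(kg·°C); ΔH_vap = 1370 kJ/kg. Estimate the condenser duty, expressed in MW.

Q_c = 9.04 MW

vapour 45.7→-33.3 °C: -170.64 kJ/kg
condensation at -33.3 °C: -1370 kJ/kg
liquid -33.3→-58.0 °C: -116.09 kJ/kg
Δh = -170.64 + -1370 + -116.09 = -1656.7 kJ/kg
Q = ṁ·Δh = 327.5 kg/min × -1656.7 kJ/kg = -542580 kJ/min
|Q| = 9043 kW = 9.043 MW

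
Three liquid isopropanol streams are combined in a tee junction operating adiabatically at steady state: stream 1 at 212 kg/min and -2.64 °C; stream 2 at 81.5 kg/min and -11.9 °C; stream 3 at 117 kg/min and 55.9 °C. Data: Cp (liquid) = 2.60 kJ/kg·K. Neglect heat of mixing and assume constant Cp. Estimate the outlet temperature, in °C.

T_out = 12.2 °C

Energy balance with Q = 0: Σ ṁᵢCp,ᵢ(T_out − Tᵢ) = 0
Σ ṁᵢCp,ᵢTᵢ = 212×2.60×-2.64 + 81.5×2.60×-11.9 + 117×2.60×55.9 = 13028
Σ ṁᵢCp,ᵢ = 212×2.60 + 81.5×2.60 + 117×2.60 = 1067.3
T_out = 13028 / 1067.3 = 12.207 °C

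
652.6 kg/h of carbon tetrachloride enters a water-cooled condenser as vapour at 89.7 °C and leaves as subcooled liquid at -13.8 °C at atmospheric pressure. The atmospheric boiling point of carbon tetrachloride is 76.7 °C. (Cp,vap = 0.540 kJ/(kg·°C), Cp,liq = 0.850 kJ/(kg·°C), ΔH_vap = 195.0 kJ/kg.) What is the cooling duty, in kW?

vapour 89.7→76.7 °C: -7.02 kJ/kg
condensation at 76.7 °C: -195 kJ/kg
liquid 76.7→-13.8 °C: -76.925 kJ/kg
Δh = -7.02 + -195 + -76.925 = -278.94 kJ/kg
Q = ṁ·Δh = 652.6 kg/h × -278.94 kJ/kg = -182040 kJ/h
|Q| = 50.567 kW

Q_c = 50.6 kW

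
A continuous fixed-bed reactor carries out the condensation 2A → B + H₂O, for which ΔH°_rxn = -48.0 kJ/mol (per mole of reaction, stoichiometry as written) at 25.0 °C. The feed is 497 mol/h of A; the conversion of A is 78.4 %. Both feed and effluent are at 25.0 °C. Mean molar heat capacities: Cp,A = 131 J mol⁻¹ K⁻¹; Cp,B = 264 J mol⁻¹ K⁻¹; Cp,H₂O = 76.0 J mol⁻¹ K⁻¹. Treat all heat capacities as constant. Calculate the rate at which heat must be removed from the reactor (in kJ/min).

Q_out = 156 kJ/min

Extent of reaction ξ = 0.784 × 497 / 2 = 194.82 mol/h
Reaction term: ξ·ΔH°_rxn = 194.82 × -48.0 = -9351.6 kJ/h
Q = ΔH = -9351.6 kJ/h = -2.5977 kW
Heat removed = 155.86 kJ/min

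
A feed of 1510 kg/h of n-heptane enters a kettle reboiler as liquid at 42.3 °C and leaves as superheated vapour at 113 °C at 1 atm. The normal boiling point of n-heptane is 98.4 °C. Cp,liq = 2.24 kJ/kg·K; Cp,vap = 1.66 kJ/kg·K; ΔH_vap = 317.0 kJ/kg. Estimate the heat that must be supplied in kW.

liquid 42.3→98.4 °C: 125.66 kJ/kg
vaporisation at 98.4 °C: 317 kJ/kg
vapour 98.4→113 °C: 24.236 kJ/kg
Δh = 125.66 + 317 + 24.236 = 466.9 kJ/kg
Q = ṁ·Δh = 1510 kg/h × 466.9 kJ/kg = 705020 kJ/h
|Q| = 195.84 kW

Q = 196 kW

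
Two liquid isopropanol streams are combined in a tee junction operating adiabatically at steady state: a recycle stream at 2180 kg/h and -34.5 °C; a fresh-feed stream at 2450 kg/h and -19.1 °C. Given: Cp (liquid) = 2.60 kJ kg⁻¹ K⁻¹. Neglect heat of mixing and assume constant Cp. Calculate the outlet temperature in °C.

T_out = -26.4 °C

Energy balance with Q = 0: Σ ṁᵢCp,ᵢ(T_out − Tᵢ) = 0
Σ ṁᵢCp,ᵢTᵢ = 2180×2.60×-34.5 + 2450×2.60×-19.1 = -317210
Σ ṁᵢCp,ᵢ = 2180×2.60 + 2450×2.60 = 12038
T_out = -317210 / 12038 = -26.351 °C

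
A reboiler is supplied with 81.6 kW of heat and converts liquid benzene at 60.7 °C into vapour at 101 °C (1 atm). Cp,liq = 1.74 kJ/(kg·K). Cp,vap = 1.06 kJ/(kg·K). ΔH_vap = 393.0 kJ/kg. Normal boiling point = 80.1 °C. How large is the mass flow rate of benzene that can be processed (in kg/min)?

ṁ = 10.9 kg/min

Δh = 1.74×(80.1−60.7) + 393.0 + 1.06×(101−80.1) = 448.91 kJ/kg
Q = 81.6 kW = 81.6 kJ/s = 4896 kJ/min
ṁ = Q/Δh = 4896 / 448.91 = 10.906 kg/min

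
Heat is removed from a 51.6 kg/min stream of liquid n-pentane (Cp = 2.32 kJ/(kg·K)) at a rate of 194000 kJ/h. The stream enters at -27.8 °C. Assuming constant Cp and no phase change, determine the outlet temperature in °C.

Q = 194000 kJ/h = 3233.3 kJ/min
ΔT = Q/(ṁ·Cp) = 3233.3/(51.6×2.32) = 27.009 K
T_out = -27.8 − 27.009 = -54.809 °C

T_out = -54.8 °C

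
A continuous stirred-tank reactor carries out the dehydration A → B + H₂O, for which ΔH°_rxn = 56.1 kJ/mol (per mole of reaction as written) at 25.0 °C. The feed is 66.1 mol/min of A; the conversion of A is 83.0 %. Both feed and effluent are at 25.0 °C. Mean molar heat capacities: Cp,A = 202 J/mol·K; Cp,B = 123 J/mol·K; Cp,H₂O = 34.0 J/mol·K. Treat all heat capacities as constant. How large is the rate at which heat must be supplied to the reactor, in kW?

Extent of reaction ξ = 0.830 × 66.1 = 54.863 mol/min
Reaction term: ξ·ΔH°_rxn = 54.863 × 56.1 = 3077.8 kJ/min
Q = ΔH = 3077.8 kJ/min = 51.297 kW
Heat supplied = 51.297 kW

Q_in = 51.3 kW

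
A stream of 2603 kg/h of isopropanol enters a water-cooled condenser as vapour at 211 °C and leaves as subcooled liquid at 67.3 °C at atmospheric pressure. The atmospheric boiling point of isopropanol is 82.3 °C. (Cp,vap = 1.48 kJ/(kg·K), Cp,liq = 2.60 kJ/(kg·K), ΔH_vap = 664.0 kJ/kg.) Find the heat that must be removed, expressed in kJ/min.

vapour 211→82.3 °C: -190.48 kJ/kg
condensation at 82.3 °C: -664 kJ/kg
liquid 82.3→67.3 °C: -39 kJ/kg
Δh = -190.48 + -664 + -39 = -893.48 kJ/kg
Q = ṁ·Δh = 2603 kg/h × -893.48 kJ/kg = -2.3257e+06 kJ/h
|Q| = 646.03 kW = 38762 kJ/min

Q_c = 38800 kJ/min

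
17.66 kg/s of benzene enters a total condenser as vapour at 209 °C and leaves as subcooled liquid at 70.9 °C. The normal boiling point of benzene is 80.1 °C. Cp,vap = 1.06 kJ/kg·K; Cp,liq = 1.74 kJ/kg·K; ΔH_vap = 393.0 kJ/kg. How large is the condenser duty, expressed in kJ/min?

Q_c = 578000 kJ/min

vapour 209→80.1 °C: -136.63 kJ/kg
condensation at 80.1 °C: -393 kJ/kg
liquid 80.1→70.9 °C: -16.008 kJ/kg
Δh = -136.63 + -393 + -16.008 = -545.64 kJ/kg
Q = ṁ·Δh = 17.66 kg/s × -545.64 kJ/kg = -9636 kJ/s
|Q| = 9636 kW = 578160 kJ/min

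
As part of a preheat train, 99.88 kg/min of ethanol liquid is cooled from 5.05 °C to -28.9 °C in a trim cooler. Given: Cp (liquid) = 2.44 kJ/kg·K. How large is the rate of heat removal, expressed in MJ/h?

Q_c = 496 MJ/h

Q = ṁ·Cp·ΔT = 99.88 × 2.44 × (-28.9 − 5.05) = -8273.9 kJ/min
Converting: 8273.9 / 60 s = 137.9 kW
Cooling duty = 496.43 MJ/h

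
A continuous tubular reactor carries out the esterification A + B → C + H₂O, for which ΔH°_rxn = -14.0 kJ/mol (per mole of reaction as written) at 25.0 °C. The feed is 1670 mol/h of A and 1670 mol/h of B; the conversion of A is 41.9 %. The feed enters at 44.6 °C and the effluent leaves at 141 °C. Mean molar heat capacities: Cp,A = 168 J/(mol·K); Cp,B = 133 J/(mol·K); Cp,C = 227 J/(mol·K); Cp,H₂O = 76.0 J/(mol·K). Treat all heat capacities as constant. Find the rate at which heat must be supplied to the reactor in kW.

Q_in = 10.8 kW

Extent of reaction ξ = 0.419 × 1670 = 699.73 mol/h
Reaction term: ξ·ΔH°_rxn = 699.73 × -14.0 = -9796.2 kJ/h
Sensible, feed 44.6→25 °C: -9852.3 kJ/h
Outlet flows (mol/h): A 970.27, B 970.27, C 699.73, H₂O 699.73
Sensible, products 25→141 °C: 58472 kJ/h
Q = ΔH = 38824 kJ/h = 10.784 kW
Heat supplied = 10.784 kW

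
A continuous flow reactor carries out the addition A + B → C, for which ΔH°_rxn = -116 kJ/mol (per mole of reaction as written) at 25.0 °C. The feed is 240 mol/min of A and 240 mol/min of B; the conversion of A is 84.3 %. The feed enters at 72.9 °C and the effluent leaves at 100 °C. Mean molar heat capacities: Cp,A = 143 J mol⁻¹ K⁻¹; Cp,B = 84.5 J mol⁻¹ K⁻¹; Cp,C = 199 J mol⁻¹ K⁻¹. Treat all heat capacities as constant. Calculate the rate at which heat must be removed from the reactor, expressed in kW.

Extent of reaction ξ = 0.843 × 240 = 202.32 mol/min
Reaction term: ξ·ΔH°_rxn = 202.32 × -116 = -23469 kJ/min
Sensible, feed 72.9→25 °C: -2615.3 kJ/min
Outlet flows (mol/min): A 37.68, B 37.68, C 202.32
Sensible, products 25→100 °C: 3662.5 kJ/min
Q = ΔH = -22422 kJ/min = -373.7 kW
Heat removed = 373.7 kW

Q_out = 374 kW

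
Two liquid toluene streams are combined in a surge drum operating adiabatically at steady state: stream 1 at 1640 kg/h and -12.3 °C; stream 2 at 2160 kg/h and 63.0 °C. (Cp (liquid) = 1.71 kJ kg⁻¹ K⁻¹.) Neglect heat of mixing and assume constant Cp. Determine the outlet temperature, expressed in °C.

T_out = 30.5 °C

Energy balance with Q = 0: Σ ṁᵢCp,ᵢ(T_out − Tᵢ) = 0
Σ ṁᵢCp,ᵢTᵢ = 1640×1.71×-12.3 + 2160×1.71×63.0 = 198200
Σ ṁᵢCp,ᵢ = 1640×1.71 + 2160×1.71 = 6498
T_out = 198200 / 6498 = 30.502 °C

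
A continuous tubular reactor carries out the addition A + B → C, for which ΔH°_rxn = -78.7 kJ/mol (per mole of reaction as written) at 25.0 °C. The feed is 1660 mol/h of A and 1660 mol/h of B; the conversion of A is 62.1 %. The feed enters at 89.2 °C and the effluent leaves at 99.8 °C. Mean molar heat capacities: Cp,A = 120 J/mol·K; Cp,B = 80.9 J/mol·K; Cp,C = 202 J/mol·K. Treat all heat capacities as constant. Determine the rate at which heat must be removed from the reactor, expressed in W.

Q_out = 21500 W

Extent of reaction ξ = 0.621 × 1660 = 1030.9 mol/h
Reaction term: ξ·ΔH°_rxn = 1030.9 × -78.7 = -81129 kJ/h
Sensible, feed 89.2→25 °C: -21410 kJ/h
Outlet flows (mol/h): A 629.14, B 629.14, C 1030.9
Sensible, products 25→99.8 °C: 25030 kJ/h
Q = ΔH = -77509 kJ/h = -21.53 kW
Heat removed = 21530 W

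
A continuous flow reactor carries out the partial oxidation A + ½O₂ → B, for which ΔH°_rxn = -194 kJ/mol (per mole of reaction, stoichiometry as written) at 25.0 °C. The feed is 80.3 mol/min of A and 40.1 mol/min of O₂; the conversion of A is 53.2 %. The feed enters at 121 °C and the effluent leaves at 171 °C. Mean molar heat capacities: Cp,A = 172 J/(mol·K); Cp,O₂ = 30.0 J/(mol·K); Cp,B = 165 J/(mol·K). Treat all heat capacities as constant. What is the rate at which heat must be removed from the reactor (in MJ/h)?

Q_out = 460 MJ/h

Extent of reaction ξ = 0.532 × 80.3 = 42.72 mol/min
Reaction term: ξ·ΔH°_rxn = 42.72 × -194 = -8287.6 kJ/min
Sensible, feed 121→25 °C: -1441.4 kJ/min
Outlet flows (mol/min): A 37.58, O₂ 18.74, B 42.72
Sensible, products 25→171 °C: 2054.9 kJ/min
Q = ΔH = -7674.1 kJ/min = -127.9 kW
Heat removed = 460.45 MJ/h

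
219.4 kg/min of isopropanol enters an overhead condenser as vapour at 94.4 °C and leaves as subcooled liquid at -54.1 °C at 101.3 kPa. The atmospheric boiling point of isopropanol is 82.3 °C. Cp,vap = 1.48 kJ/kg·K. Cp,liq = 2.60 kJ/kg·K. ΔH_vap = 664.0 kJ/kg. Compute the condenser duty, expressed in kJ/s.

Q_c = 3790 kJ/s

vapour 94.4→82.3 °C: -17.908 kJ/kg
condensation at 82.3 °C: -664 kJ/kg
liquid 82.3→-54.1 °C: -354.64 kJ/kg
Δh = -17.908 + -664 + -354.64 = -1036.5 kJ/kg
Q = ṁ·Δh = 219.4 kg/min × -1036.5 kJ/kg = -227420 kJ/min
|Q| = 3790.3 kW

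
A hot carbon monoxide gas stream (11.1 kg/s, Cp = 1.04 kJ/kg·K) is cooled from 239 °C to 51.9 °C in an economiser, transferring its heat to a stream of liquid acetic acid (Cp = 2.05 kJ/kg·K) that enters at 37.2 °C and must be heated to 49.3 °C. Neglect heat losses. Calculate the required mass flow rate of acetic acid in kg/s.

Heat released by hot stream: Q = 11.1 × 1.04 × (239 − 51.9) = 2159.9 kJ/s
Energy balance on cold side (adiabatic exchanger): Q = ṁ_c·Cp_c·(T_c,out − T_c,in)
ṁ_c = 2159.9 / [2.05 × (49.3 − 37.2)] = 87.074 kg/s

ṁ_c = 87.1 kg/s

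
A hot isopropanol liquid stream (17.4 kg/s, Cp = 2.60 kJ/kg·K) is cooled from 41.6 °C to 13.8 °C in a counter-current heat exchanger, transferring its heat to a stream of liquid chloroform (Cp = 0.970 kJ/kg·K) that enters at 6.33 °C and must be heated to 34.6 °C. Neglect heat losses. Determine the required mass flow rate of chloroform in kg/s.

ṁ_c = 45.9 kg/s

Heat released by hot stream: Q = 17.4 × 2.60 × (41.6 − 13.8) = 1257.7 kJ/s
Energy balance on cold side (adiabatic exchanger): Q = ṁ_c·Cp_c·(T_c,out − T_c,in)
ṁ_c = 1257.7 / [0.970 × (34.6 − 6.33)] = 45.864 kg/s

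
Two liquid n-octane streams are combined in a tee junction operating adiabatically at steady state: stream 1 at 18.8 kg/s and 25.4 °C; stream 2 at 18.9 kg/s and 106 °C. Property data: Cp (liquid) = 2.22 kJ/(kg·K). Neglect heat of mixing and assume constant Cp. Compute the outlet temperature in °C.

T_out = 65.8 °C

Energy balance with Q = 0: Σ ṁᵢCp,ᵢ(T_out − Tᵢ) = 0
Σ ṁᵢCp,ᵢTᵢ = 18.8×2.22×25.4 + 18.9×2.22×106 = 5507.6
Σ ṁᵢCp,ᵢ = 18.8×2.22 + 18.9×2.22 = 83.694
T_out = 5507.6 / 83.694 = 65.807 °C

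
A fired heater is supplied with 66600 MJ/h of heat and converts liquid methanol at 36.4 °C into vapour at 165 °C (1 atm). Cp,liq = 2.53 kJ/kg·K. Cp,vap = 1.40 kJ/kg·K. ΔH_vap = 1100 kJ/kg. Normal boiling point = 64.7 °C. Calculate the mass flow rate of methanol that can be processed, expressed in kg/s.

Δh = 2.53×(64.7−36.4) + 1100 + 1.40×(165−64.7) = 1312 kJ/kg
Q = 66600 MJ/h = 18500 kJ/s = 18500 kJ/s
ṁ = Q/Δh = 18500 / 1312 = 14.1 kg/s

ṁ = 14.1 kg/s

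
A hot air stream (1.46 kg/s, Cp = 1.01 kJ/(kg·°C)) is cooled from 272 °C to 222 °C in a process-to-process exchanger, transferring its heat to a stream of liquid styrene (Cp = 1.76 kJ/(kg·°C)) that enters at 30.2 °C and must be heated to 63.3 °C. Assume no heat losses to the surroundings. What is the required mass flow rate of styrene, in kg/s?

ṁ_c = 1.27 kg/s

Heat released by hot stream: Q = 1.46 × 1.01 × (272 − 222) = 73.73 kJ/s
Energy balance on cold side (adiabatic exchanger): Q = ṁ_c·Cp_c·(T_c,out − T_c,in)
ṁ_c = 73.73 / [1.76 × (63.3 − 30.2)] = 1.2656 kg/s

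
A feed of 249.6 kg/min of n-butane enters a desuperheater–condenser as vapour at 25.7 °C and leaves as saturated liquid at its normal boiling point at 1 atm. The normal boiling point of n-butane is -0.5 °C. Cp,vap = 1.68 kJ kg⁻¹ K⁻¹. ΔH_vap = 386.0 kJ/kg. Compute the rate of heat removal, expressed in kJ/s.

Q_c = 1790 kJ/s

vapour 25.7→-0.5 °C: -44.016 kJ/kg
condensation at -0.5 °C: -386 kJ/kg
Δh = -44.016 + -386 = -430.02 kJ/kg
Q = ṁ·Δh = 249.6 kg/min × -430.02 kJ/kg = -107330 kJ/min
|Q| = 1788.9 kW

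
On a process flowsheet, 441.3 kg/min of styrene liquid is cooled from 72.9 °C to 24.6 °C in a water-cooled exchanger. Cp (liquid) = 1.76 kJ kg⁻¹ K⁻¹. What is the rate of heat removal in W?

Q = ṁ·Cp·ΔT = 441.3 × 1.76 × (24.6 − 72.9) = -37514 kJ/min
Converting: 37514 / 60 s = 625.23 kW
Cooling duty = 625230 W

Q_c = 625000 W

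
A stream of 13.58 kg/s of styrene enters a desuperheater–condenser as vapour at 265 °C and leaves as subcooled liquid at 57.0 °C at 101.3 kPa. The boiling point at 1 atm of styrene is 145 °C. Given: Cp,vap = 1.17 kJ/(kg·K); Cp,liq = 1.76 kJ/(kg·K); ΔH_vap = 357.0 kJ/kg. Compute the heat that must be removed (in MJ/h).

vapour 265→145 °C: -140.4 kJ/kg
condensation at 145 °C: -357 kJ/kg
liquid 145→57.0 °C: -154.88 kJ/kg
Δh = -140.4 + -357 + -154.88 = -652.28 kJ/kg
Q = ṁ·Δh = 13.58 kg/s × -652.28 kJ/kg = -8858 kJ/s
|Q| = 8858 kW = 31889 MJ/h

Q_c = 31900 MJ/h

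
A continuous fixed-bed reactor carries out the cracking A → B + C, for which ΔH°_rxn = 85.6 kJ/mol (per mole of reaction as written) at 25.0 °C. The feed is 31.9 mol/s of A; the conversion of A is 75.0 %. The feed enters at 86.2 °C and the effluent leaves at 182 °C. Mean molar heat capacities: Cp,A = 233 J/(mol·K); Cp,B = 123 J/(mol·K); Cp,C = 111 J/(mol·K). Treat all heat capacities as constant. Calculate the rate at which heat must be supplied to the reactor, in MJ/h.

Extent of reaction ξ = 0.750 × 31.9 = 23.925 mol/s
Reaction term: ξ·ΔH°_rxn = 23.925 × 85.6 = 2048 kJ/s
Sensible, feed 86.2→25 °C: -454.88 kJ/s
Outlet flows (mol/s): A 7.975, B 23.925, C 23.925
Sensible, products 25→182 °C: 1170.7 kJ/s
Q = ΔH = 2763.8 kJ/s = 2763.8 kW
Heat supplied = 9949.6 MJ/h

Q_in = 9950 MJ/h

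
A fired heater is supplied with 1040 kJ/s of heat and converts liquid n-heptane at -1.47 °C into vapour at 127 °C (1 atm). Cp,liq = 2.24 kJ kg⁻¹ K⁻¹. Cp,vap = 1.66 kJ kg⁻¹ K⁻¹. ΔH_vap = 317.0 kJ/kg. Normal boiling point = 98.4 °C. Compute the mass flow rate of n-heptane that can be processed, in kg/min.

Δh = 2.24×(98.4−-1.47) + 317.0 + 1.66×(127−98.4) = 588.18 kJ/kg
Q = 1040 kJ/s = 1040 kJ/s = 62400 kJ/min
ṁ = Q/Δh = 62400 / 588.18 = 106.09 kg/min

ṁ = 106 kg/min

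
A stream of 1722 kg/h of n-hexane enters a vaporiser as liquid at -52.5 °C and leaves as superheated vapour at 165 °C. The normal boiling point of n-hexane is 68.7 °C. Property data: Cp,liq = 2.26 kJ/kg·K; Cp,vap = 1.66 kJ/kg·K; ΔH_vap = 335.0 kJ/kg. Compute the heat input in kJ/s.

liquid -52.5→68.7 °C: 273.91 kJ/kg
vaporisation at 68.7 °C: 335 kJ/kg
vapour 68.7→165 °C: 159.86 kJ/kg
Δh = 273.91 + 335 + 159.86 = 768.77 kJ/kg
Q = ṁ·Δh = 1722 kg/h × 768.77 kJ/kg = 1.3238e+06 kJ/h
|Q| = 367.73 kW

Q = 368 kJ/s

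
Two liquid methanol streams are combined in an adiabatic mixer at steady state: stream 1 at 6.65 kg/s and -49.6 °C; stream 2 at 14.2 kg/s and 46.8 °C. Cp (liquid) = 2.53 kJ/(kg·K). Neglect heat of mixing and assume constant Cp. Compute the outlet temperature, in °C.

Adiabatic, steady state ⇒ Σ ṁᵢCp,ᵢ(T_out − Tᵢ) = 0
T_out = Σ ṁᵢCp,ᵢTᵢ / Σ ṁᵢCp,ᵢ
      = 846.84 / 52.75 = 16.054 °C

T_out = 16.1 °C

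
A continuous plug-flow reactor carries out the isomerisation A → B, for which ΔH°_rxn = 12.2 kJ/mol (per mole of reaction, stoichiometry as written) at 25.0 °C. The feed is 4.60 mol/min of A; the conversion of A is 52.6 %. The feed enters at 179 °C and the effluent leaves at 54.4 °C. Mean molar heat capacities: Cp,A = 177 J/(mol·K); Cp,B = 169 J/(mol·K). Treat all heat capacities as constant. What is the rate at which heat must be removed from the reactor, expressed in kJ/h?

Q_out = 4350 kJ/h

Extent of reaction ξ = 0.526 × 4.60 = 2.4196 mol/min
Reaction term: ξ·ΔH°_rxn = 2.4196 × 12.2 = 29.519 kJ/min
Sensible, feed 179→25 °C: -125.39 kJ/min
Outlet flows (mol/min): A 2.1804, B 2.4196
Sensible, products 25→54.4 °C: 23.368 kJ/min
Q = ΔH = -72.499 kJ/min = -1.2083 kW
Heat removed = 4350 kJ/h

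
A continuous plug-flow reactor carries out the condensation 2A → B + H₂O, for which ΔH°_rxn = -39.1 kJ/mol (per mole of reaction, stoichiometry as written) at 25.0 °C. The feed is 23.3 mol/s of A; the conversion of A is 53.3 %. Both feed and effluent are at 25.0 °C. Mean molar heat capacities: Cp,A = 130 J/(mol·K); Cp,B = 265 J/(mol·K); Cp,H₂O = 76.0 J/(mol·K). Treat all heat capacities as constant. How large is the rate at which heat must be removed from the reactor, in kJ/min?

Q_out = 14600 kJ/min

Extent of reaction ξ = 0.533 × 23.3 / 2 = 6.2095 mol/s
Reaction term: ξ·ΔH°_rxn = 6.2095 × -39.1 = -242.79 kJ/s
Q = ΔH = -242.79 kJ/s = -242.79 kW
Heat removed = 14567 kJ/min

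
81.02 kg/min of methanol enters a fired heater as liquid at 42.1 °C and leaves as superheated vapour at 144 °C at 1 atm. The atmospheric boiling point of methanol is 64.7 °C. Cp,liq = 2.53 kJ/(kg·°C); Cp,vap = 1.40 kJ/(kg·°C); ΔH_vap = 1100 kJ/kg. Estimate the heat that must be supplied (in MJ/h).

Q = 6160 MJ/h

liquid 42.1→64.7 °C: 57.178 kJ/kg
vaporisation at 64.7 °C: 1100 kJ/kg
vapour 64.7→144 °C: 111.02 kJ/kg
Δh = 57.178 + 1100 + 111.02 = 1268.2 kJ/kg
Q = ṁ·Δh = 81.02 kg/min × 1268.2 kJ/kg = 102750 kJ/min
|Q| = 1712.5 kW = 6165 MJ/h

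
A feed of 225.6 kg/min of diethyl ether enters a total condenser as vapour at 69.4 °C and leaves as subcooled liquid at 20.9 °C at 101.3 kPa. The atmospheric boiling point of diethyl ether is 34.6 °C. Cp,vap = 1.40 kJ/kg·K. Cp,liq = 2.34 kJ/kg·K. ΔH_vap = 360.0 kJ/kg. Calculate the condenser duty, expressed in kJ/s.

Q_c = 1660 kJ/s

vapour 69.4→34.6 °C: -48.72 kJ/kg
condensation at 34.6 °C: -360 kJ/kg
liquid 34.6→20.9 °C: -32.058 kJ/kg
Δh = -48.72 + -360 + -32.058 = -440.78 kJ/kg
Q = ṁ·Δh = 225.6 kg/min × -440.78 kJ/kg = -99440 kJ/min
|Q| = 1657.3 kW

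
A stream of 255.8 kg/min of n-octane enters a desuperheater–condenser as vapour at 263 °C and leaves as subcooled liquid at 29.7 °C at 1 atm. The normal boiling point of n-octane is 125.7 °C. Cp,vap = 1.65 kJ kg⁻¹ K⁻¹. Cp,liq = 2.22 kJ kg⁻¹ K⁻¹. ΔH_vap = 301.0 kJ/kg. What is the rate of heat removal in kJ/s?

vapour 263→125.7 °C: -226.55 kJ/kg
condensation at 125.7 °C: -301 kJ/kg
liquid 125.7→29.7 °C: -213.12 kJ/kg
Δh = -226.55 + -301 + -213.12 = -740.66 kJ/kg
Q = ṁ·Δh = 255.8 kg/min × -740.66 kJ/kg = -189460 kJ/min
|Q| = 3157.7 kW

Q_c = 3160 kJ/s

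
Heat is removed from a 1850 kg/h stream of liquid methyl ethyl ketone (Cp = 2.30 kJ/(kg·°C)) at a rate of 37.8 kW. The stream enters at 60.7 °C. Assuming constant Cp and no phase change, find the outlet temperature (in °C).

Q = 37.8 kW = 136080 kJ/h
ΔT = Q/(ṁ·Cp) = 136080/(1850×2.30) = 31.981 K
T_out = 60.7 − 31.981 = 28.719 °C

T_out = 28.7 °C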